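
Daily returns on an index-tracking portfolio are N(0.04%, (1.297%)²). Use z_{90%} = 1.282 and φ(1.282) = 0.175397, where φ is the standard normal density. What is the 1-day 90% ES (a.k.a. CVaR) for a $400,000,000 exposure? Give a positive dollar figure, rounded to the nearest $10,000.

Tail multiplier: φ(z)/(1−α) = 0.175397 / 0.1 = 1.754.
ES = −(0.04%) + 1.297% × 1.754 = 2.235%.
On $400,000,000: 0.02235 × $400,000,000 = $8,940,000.

$8,940,000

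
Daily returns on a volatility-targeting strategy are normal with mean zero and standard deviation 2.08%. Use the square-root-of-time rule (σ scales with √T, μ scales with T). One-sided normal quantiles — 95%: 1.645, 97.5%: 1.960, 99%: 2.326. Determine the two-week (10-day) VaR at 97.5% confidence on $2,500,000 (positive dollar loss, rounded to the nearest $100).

$322,300

σ_{10d} = 2.08% × √10 = 6.578%.
VaR = 1.960 × 6.578% = 12.893%.
On $2,500,000: 0.12893 × $2,500,000 = $322,325.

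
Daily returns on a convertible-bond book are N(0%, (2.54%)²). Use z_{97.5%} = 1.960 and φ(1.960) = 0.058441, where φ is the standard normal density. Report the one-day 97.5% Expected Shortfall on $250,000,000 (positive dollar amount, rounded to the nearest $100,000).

$14,800,000

Tail multiplier: φ(z)/(1−α) = 0.058441 / 0.025 = 2.338.
ES = 2.54% × 2.338 = 5.939%.
On $250,000,000: 0.05939 × $250,000,000 = $14,847,500.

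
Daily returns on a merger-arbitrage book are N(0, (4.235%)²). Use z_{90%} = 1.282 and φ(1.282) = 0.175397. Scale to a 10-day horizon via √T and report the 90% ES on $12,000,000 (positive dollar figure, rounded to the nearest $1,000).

$2,819,000

σ_{10d} = 4.235% × √10 = 13.392%.
ES multiplier = φ(z)/(1−α) = 0.175397/0.1 = 1.754.
ES = 13.392% × 1.754 = 23.490%; on $12,000,000: $2,818,800.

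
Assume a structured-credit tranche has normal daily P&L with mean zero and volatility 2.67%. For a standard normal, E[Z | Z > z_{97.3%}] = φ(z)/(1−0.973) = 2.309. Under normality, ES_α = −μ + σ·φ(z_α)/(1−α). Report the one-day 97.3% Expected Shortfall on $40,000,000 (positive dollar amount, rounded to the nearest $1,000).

ES = 2.67% × 2.309 = 6.165%.
On $40,000,000: 0.06165 × $40,000,000 = $2,466,000.

$2,466,000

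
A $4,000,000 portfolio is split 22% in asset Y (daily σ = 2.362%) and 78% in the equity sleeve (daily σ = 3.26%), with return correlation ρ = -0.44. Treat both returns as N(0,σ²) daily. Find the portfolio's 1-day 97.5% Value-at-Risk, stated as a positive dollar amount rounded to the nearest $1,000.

$185,000

σ_p² = 0.22²·2.362² + 0.78²·3.26² + 2·-0.44·0.22·0.78·2.362·3.26 = 5.5731 (%²).
σ_p = √5.5731 = 2.361%.
At 97.5%, z = 1.960.
VaR = 1.960 × 2.361% = 4.628%; on $4,000,000 that is $185,120.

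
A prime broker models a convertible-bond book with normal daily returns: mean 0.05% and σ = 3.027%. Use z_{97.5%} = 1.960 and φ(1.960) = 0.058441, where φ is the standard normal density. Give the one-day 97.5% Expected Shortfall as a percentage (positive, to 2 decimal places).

7.03%

Tail multiplier: φ(z)/(1−α) = 0.058441 / 0.025 = 2.338.
ES = −(0.05%) + 3.027% × 2.338 = 7.027%.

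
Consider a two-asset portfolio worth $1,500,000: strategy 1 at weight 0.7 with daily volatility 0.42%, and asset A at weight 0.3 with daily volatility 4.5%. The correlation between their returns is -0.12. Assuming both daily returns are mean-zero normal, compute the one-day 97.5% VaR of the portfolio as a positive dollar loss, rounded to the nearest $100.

$39,600

σ_p² = 0.7²·0.42² + 0.3²·4.5² + 2·-0.12·0.7·0.3·0.42·4.5 = 1.8137 (%²).
σ_p = √1.8137 = 1.347%.
At 97.5%, z = 1.960.
VaR = 1.960 × 1.347% = 2.640%; on $1,500,000 that is $39,600.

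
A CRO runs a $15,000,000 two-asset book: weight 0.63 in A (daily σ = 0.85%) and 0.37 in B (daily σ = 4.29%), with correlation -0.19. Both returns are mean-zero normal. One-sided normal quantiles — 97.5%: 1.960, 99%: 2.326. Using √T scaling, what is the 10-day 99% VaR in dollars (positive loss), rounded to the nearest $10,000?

σ_p = √(0.63²·0.85² + 0.37²·4.29² + 2·-0.19·0.63·0.37·0.85·4.29) = 1.576%.
σ_{10d} = 1.576% × √10 = 4.984%.
VaR = 2.326 × 4.984% = 11.593%; on $15,000,000 that is $1,738,950.

$1,740,000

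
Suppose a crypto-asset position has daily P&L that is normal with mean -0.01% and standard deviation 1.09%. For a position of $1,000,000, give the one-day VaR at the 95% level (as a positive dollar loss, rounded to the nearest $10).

At 95% one-sided, z = 1.645.
VaR = −μ + z·σ = −(-0.01%) + 1.645 × 1.09% = 1.803%.
On $1,000,000: 0.01803 × $1,000,000 = $18,030.

$18,030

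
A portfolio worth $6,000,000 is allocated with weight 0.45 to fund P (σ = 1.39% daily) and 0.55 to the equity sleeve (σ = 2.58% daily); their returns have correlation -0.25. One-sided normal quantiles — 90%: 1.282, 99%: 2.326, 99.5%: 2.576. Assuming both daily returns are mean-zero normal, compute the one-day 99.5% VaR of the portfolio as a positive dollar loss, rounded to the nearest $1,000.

$216,000

σ_p² = 0.45²·1.39² + 0.55²·2.58² + 2·-0.25·0.45·0.55·1.39·2.58 = 1.9610 (%²).
σ_p = √1.9610 = 1.400%.
VaR = 2.576 × 1.400% = 3.606%; on $6,000,000 that is $216,360.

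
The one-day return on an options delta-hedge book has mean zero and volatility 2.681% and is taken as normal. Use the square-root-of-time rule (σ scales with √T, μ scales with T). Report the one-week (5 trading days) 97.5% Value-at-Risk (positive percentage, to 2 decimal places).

11.75%

At 97.5%, z = 1.960.
σ_{5d} = 2.681% × √5 = 5.995%.
VaR = 1.960 × 5.995% = 11.750%.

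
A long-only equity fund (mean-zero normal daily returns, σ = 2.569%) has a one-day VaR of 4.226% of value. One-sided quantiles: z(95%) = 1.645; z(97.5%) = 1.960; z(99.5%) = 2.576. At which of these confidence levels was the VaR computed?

Implied z = VaR/σ = 4.226 / 2.569 = 1.645.
This matches z(95%) = 1.645.

95%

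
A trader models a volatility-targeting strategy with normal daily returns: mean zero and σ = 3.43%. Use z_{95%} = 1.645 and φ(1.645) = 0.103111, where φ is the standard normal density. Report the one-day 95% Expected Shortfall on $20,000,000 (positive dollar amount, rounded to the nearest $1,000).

Tail multiplier: φ(z)/(1−α) = 0.103111 / 0.05 = 2.062.
ES = 3.43% × 2.062 = 7.073%.
On $20,000,000: 0.07073 × $20,000,000 = $1,414,600.

$1,415,000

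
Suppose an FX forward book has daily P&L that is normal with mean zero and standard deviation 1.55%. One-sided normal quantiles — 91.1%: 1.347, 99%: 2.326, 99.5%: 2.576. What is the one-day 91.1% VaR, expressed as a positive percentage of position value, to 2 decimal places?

2.09%

VaR = z·σ = 1.347 × 1.55% = 2.088%.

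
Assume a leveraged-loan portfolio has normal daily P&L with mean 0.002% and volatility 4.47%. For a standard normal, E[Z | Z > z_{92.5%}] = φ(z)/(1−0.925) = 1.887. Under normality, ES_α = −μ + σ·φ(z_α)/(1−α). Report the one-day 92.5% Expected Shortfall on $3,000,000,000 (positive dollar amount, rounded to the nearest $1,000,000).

ES = −(0.002%) + 4.47% × 1.887 = 8.433%.
On $3,000,000,000: 0.08433 × $3,000,000,000 = $252,990,000.

$253,000,000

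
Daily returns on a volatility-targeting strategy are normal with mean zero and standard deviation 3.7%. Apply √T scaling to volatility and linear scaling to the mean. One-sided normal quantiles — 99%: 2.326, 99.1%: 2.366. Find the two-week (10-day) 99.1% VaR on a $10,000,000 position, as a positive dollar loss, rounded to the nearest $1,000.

σ_{10d} = 3.7% × √10 = 11.700%.
VaR = 2.366 × 11.700% = 27.682%.
On $10,000,000: 0.27682 × $10,000,000 = $2,768,200.

$2,768,000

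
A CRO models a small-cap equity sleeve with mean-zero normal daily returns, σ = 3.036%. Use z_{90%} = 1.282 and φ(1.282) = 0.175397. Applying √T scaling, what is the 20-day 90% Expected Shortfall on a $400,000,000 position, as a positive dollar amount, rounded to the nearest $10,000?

σ_{20d} = 3.036% × √20 = 13.577%.
ES multiplier = φ(z)/(1−α) = 0.175397/0.1 = 1.754.
ES = 13.577% × 1.754 = 23.814%; on $400,000,000: $95,256,000.

$95,260,000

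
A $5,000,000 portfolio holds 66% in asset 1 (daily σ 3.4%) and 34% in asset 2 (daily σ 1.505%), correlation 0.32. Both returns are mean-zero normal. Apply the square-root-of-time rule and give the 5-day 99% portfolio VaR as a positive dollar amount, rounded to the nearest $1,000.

$639,000

σ_p = √(0.66²·3.4² + 0.34²·1.505² + 2·0.32·0.66·0.34·3.4·1.505) = 2.456%.
σ_{5d} = 2.456% × √5 = 5.492%.
z(99%) = 2.326.
VaR = 2.326 × 5.492% = 12.774%; on $5,000,000 that is $638,700.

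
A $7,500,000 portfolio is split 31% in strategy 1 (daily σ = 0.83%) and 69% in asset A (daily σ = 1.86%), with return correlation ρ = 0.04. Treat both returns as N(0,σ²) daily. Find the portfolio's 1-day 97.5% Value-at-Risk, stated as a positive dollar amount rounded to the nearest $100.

$193,900

σ_p² = 0.31²·0.83² + 0.69²·1.86² + 2·0.04·0.31·0.69·0.83·1.86 = 1.7397 (%²).
σ_p = √1.7397 = 1.319%.
At 97.5%, z = 1.960.
VaR = 1.960 × 1.319% = 2.585%; on $7,500,000 that is $193,875.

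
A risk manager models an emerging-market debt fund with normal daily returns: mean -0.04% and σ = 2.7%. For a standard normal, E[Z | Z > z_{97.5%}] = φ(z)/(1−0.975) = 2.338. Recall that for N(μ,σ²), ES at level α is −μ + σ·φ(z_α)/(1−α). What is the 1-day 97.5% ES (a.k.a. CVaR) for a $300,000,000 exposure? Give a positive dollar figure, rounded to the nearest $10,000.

ES = −(-0.04%) + 2.7% × 2.338 = 6.353%.
On $300,000,000: 0.06353 × $300,000,000 = $19,059,000.

$19,060,000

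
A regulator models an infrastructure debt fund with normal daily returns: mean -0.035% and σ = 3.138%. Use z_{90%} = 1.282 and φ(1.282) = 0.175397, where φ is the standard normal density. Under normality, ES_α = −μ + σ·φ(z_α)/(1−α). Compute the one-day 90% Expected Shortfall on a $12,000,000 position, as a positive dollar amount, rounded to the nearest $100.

$664,700

Tail multiplier: φ(z)/(1−α) = 0.175397 / 0.1 = 1.754.
ES = −(-0.035%) + 3.138% × 1.754 = 5.539%.
On $12,000,000: 0.05539 × $12,000,000 = $664,680.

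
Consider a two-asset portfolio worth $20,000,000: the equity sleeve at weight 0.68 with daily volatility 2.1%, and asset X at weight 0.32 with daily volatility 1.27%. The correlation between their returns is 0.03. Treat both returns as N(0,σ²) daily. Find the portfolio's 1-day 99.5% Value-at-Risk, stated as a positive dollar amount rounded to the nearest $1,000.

$771,000

σ_p² = 0.68²·2.1² + 0.32²·1.27² + 2·0.03·0.68·0.32·2.1·1.27 = 2.2392 (%²).
σ_p = √2.2392 = 1.496%.
At 99.5%, z = 2.576.
VaR = 2.576 × 1.496% = 3.854%; on $20,000,000 that is $770,800.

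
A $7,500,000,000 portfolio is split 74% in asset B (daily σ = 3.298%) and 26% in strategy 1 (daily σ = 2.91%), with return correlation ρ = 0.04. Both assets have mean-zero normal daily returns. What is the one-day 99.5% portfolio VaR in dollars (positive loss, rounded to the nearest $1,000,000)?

σ_p² = 0.74²·3.298² + 0.26²·2.91² + 2·0.04·0.74·0.26·3.298·2.91 = 6.6763 (%²).
σ_p = √6.6763 = 2.584%.
At 99.5%, z = 2.576.
VaR = 2.576 × 2.584% = 6.656%; on $7,500,000,000 that is $499,200,000.

$499,000,000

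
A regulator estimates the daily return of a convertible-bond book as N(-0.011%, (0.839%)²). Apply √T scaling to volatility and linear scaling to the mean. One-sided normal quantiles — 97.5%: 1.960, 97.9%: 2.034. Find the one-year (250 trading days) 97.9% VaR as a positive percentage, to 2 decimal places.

σ_{250d} = 0.839% × √250 = 13.266%; μ_{250d} = 250 × -0.011% = -2.750%.
VaR = −(-2.750%) + 2.034 × 13.266% = 29.733%.

29.73%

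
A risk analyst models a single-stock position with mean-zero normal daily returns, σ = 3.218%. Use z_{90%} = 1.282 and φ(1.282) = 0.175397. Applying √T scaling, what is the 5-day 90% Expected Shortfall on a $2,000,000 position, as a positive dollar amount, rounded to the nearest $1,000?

σ_{5d} = 3.218% × √5 = 7.196%.
ES multiplier = φ(z)/(1−α) = 0.175397/0.1 = 1.754.
ES = 7.196% × 1.754 = 12.622%; on $2,000,000: $252,440.

$252,000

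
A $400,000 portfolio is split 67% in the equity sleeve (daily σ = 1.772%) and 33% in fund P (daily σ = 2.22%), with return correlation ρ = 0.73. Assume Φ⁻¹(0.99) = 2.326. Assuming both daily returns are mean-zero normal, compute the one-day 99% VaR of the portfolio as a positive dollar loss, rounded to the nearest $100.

$16,700

σ_p² = 0.67²·1.772² + 0.33²·2.22² + 2·0.73·0.67·0.33·1.772·2.22 = 3.2161 (%²).
σ_p = √3.2161 = 1.793%.
VaR = 2.326 × 1.793% = 4.171%; on $400,000 that is $16,684.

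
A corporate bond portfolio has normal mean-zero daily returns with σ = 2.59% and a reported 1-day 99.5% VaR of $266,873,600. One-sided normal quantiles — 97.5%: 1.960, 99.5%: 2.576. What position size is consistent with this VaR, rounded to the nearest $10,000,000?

VaR as a fraction of value: z·σ = 2.576 × 2.59% = 6.67184%.
Position = $266,873,600 / 0.0667184 = $4,000,000,000.

$4,000,000,000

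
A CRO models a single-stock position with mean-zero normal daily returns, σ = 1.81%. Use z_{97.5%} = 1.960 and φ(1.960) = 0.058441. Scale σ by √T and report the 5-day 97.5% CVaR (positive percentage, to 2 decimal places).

9.46%

σ_{5d} = 1.81% × √5 = 4.047%.
ES multiplier = φ(z)/(1−α) = 0.058441/0.025 = 2.338.
ES = 4.047% × 2.338 = 9.462%.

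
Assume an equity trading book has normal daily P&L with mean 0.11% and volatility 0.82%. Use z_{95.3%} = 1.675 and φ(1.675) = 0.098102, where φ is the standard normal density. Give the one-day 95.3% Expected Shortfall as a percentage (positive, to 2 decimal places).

1.60%

Tail multiplier: φ(z)/(1−α) = 0.098102 / 0.047 = 2.087.
ES = −(0.11%) + 0.82% × 2.087 = 1.601%.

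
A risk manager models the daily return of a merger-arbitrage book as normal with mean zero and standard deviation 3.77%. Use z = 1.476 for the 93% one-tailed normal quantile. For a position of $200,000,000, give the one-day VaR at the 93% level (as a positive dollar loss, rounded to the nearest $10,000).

VaR = z·σ = 1.476 × 3.77% = 5.565%.
On $200,000,000: 0.05565 × $200,000,000 = $11,130,000.

$11,130,000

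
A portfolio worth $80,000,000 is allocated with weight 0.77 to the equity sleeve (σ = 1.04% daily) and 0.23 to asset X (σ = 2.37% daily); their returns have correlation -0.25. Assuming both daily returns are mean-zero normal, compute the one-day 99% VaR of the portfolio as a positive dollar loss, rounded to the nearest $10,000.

σ_p² = 0.77²·1.04² + 0.23²·2.37² + 2·-0.25·0.77·0.23·1.04·2.37 = 0.7202 (%²).
σ_p = √0.7202 = 0.849%.
At 99%, z = 2.326.
VaR = 2.326 × 0.849% = 1.975%; on $80,000,000 that is $1,580,000.

$1,580,000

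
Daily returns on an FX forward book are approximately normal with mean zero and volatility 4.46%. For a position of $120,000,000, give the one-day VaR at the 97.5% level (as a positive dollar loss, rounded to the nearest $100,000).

$10,500,000

At 97.5% one-sided, z = 1.960.
VaR = z·σ = 1.960 × 4.46% = 8.742%.
On $120,000,000: 0.08742 × $120,000,000 = $10,490,400.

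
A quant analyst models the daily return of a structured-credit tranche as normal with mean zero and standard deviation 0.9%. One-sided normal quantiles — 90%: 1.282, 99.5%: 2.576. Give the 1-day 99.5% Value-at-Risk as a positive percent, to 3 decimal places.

2.318%

VaR = z·σ = 2.576 × 0.9% = 2.318%.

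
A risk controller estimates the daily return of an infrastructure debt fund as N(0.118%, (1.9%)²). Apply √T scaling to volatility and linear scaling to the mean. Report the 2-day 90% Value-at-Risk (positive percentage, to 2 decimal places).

At 90%, z = 1.282.
σ_{2d} = 1.9% × √2 = 2.687%; μ_{2d} = 2 × 0.118% = 0.236%.
VaR = −(0.236%) + 1.282 × 2.687% = 3.209%.

3.21%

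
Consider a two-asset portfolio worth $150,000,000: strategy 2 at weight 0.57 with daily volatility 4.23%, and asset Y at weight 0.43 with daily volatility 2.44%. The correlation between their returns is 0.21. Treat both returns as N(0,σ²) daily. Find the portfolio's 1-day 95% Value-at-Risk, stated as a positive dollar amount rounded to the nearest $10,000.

σ_p² = 0.57²·4.23² + 0.43²·2.44² + 2·0.21·0.57·0.43·4.23·2.44 = 7.9767 (%²).
σ_p = √7.9767 = 2.824%.
At 95%, z = 1.645.
VaR = 1.645 × 2.824% = 4.645%; on $150,000,000 that is $6,967,500.

$6,970,000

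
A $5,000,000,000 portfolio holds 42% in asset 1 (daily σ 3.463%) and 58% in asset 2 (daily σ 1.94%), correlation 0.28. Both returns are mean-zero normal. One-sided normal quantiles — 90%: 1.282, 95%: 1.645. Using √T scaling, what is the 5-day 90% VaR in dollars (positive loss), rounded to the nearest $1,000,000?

σ_p = √(0.42²·3.463² + 0.58²·1.94² + 2·0.28·0.42·0.58·3.463·1.94) = 2.073%.
σ_{5d} = 2.073% × √5 = 4.635%.
VaR = 1.282 × 4.635% = 5.942%; on $5,000,000,000 that is $297,100,000.

$297,000,000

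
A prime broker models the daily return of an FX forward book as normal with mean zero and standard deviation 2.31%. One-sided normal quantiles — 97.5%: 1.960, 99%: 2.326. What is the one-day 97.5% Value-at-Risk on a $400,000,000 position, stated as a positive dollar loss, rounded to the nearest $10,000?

$18,110,000

VaR = z·σ = 1.960 × 2.31% = 4.528%.
On $400,000,000: 0.04528 × $400,000,000 = $18,112,000.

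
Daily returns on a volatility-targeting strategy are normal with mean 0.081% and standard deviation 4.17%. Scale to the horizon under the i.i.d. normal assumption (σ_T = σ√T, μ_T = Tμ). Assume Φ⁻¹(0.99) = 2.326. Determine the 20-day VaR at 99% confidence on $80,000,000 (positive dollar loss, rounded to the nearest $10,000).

σ_{20d} = 4.17% × √20 = 18.649%; μ_{20d} = 20 × 0.081% = 1.620%.
VaR = −(1.620%) + 2.326 × 18.649% = 41.758%.
On $80,000,000: 0.41758 × $80,000,000 = $33,406,400.

$33,410,000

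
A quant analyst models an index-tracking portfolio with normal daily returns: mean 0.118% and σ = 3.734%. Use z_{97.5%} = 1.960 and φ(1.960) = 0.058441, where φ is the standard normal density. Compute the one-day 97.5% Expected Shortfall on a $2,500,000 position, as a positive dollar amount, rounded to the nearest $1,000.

Tail multiplier: φ(z)/(1−α) = 0.058441 / 0.025 = 2.338.
ES = −(0.118%) + 3.734% × 2.338 = 8.612%.
On $2,500,000: 0.08612 × $2,500,000 = $215,300.

$215,000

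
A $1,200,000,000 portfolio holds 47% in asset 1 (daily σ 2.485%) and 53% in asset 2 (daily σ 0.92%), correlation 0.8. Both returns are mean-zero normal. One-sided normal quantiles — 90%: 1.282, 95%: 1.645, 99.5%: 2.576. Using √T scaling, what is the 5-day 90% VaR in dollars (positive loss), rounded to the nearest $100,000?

$54,500,000

σ_p = √(0.47²·2.485² + 0.53²·0.92² + 2·0.8·0.47·0.53·2.485·0.92) = 1.585%.
σ_{5d} = 1.585% × √5 = 3.544%.
VaR = 1.282 × 3.544% = 4.543%; on $1,200,000,000 that is $54,516,000.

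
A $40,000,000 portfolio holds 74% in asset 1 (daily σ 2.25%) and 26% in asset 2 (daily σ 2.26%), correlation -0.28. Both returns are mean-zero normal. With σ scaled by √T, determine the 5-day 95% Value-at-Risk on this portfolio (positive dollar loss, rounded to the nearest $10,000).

σ_p = √(0.74²·2.25² + 0.26²·2.26² + 2·-0.28·0.74·0.26·2.25·2.26) = 1.603%.
σ_{5d} = 1.603% × √5 = 3.584%.
z(95%) = 1.645.
VaR = 1.645 × 3.584% = 5.896%; on $40,000,000 that is $2,358,400.

$2,360,000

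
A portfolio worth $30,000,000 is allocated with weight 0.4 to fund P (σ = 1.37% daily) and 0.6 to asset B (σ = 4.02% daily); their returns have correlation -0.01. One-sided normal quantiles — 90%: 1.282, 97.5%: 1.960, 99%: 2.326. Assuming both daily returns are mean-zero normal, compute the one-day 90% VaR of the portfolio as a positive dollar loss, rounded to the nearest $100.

σ_p² = 0.4²·1.37² + 0.6²·4.02² + 2·-0.01·0.4·0.6·1.37·4.02 = 6.0916 (%²).
σ_p = √6.0916 = 2.468%.
VaR = 1.282 × 2.468% = 3.164%; on $30,000,000 that is $949,200.

$949,200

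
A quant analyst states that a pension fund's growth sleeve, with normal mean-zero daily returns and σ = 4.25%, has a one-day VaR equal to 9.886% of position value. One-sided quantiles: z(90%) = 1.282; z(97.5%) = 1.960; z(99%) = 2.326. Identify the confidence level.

99%

Implied z = VaR/σ = 9.886 / 4.25 = 2.326.
This matches z(99%) = 2.326.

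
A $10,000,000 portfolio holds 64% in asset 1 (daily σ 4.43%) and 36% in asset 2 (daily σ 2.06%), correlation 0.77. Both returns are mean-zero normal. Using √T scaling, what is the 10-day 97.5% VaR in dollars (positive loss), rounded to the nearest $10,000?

σ_p = √(0.64²·4.43² + 0.36²·2.06² + 2·0.77·0.64·0.36·4.43·2.06) = 3.439%.
σ_{10d} = 3.439% × √10 = 10.875%.
z(97.5%) = 1.960.
VaR = 1.960 × 10.875% = 21.315%; on $10,000,000 that is $2,131,500.

$2,130,000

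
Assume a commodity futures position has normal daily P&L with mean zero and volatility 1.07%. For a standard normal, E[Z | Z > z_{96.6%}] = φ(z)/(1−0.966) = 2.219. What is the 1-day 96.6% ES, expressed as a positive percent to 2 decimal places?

2.37%

ES = 1.07% × 2.219 = 2.374%.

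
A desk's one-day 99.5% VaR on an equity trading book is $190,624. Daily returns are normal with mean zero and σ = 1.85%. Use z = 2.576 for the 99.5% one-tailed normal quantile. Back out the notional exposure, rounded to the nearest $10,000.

$4,000,000

VaR as a fraction of value: z·σ = 2.576 × 1.85% = 4.7656%.
Position = $190,624 / 0.047656 = $4,000,000.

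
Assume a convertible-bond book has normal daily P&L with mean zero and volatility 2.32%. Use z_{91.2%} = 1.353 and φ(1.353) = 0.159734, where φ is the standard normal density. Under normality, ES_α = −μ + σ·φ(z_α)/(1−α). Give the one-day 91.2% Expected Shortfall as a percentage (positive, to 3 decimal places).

4.211%

Tail multiplier: φ(z)/(1−α) = 0.159734 / 0.088 = 1.815.
ES = 2.32% × 1.815 = 4.211%.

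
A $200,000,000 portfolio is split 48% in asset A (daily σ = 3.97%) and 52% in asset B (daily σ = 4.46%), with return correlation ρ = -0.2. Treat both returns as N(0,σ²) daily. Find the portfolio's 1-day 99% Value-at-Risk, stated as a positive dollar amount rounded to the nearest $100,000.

σ_p² = 0.48²·3.97² + 0.52²·4.46² + 2·-0.2·0.48·0.52·3.97·4.46 = 7.2422 (%²).
σ_p = √7.2422 = 2.691%.
At 99%, z = 2.326.
VaR = 2.326 × 2.691% = 6.259%; on $200,000,000 that is $12,518,000.

$12,500,000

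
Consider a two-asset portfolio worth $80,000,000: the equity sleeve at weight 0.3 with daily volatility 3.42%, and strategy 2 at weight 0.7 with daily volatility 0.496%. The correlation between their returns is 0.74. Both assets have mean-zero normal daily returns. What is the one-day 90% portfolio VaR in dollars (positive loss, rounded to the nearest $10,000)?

σ_p² = 0.3²·3.42² + 0.7²·0.496² + 2·0.74·0.3·0.7·3.42·0.496 = 1.7004 (%²).
σ_p = √1.7004 = 1.304%.
At 90%, z = 1.282.
VaR = 1.282 × 1.304% = 1.672%; on $80,000,000 that is $1,337,600.

$1,340,000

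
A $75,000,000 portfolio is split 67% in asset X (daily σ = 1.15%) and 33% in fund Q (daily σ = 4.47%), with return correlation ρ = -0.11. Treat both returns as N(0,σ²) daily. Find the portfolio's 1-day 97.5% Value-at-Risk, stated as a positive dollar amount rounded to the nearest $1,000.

$2,333,000

σ_p² = 0.67²·1.15² + 0.33²·4.47² + 2·-0.11·0.67·0.33·1.15·4.47 = 2.5195 (%²).
σ_p = √2.5195 = 1.587%.
At 97.5%, z = 1.960.
VaR = 1.960 × 1.587% = 3.111%; on $75,000,000 that is $2,333,250.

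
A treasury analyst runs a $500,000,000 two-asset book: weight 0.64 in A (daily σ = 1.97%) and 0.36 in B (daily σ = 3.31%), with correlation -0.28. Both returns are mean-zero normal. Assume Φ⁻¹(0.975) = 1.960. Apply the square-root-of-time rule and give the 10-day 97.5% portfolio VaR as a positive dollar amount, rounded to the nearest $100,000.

$45,600,000

σ_p = √(0.64²·1.97² + 0.36²·3.31² + 2·-0.28·0.64·0.36·1.97·3.31) = 1.472%.
σ_{10d} = 1.472% × √10 = 4.655%.
VaR = 1.960 × 4.655% = 9.124%; on $500,000,000 that is $45,620,000.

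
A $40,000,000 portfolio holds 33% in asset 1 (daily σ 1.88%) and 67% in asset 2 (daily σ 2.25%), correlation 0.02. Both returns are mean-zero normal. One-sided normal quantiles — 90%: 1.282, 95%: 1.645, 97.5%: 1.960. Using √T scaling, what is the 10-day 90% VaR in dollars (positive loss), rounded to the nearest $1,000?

σ_p = √(0.33²·1.88² + 0.67²·2.25² + 2·0.02·0.33·0.67·1.88·2.25) = 1.642%.
σ_{10d} = 1.642% × √10 = 5.192%.
VaR = 1.282 × 5.192% = 6.656%; on $40,000,000 that is $2,662,400.

$2,662,000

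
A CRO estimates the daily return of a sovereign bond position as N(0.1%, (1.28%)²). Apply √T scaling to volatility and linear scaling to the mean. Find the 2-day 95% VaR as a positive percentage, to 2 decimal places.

2.78%

At 95%, z = 1.645.
σ_{2d} = 1.28% × √2 = 1.810%; μ_{2d} = 2 × 0.1% = 0.200%.
VaR = −(0.200%) + 1.645 × 1.810% = 2.777%.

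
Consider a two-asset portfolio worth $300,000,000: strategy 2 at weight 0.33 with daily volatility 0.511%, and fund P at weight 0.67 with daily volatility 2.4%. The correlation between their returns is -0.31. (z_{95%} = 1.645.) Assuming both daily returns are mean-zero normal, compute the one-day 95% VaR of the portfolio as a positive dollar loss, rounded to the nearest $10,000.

$7,720,000

σ_p² = 0.33²·0.511² + 0.67²·2.4² + 2·-0.31·0.33·0.67·0.511·2.4 = 2.4460 (%²).
σ_p = √2.4460 = 1.564%.
VaR = 1.645 × 1.564% = 2.573%; on $300,000,000 that is $7,719,000.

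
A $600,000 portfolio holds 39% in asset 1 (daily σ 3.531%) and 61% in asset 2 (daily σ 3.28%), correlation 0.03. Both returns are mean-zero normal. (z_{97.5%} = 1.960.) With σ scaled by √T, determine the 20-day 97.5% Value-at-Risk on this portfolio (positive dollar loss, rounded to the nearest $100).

$129,500

σ_p = √(0.39²·3.531² + 0.61²·3.28² + 2·0.03·0.39·0.61·3.531·3.28) = 2.463%.
σ_{20d} = 2.463% × √20 = 11.015%.
VaR = 1.960 × 11.015% = 21.589%; on $600,000 that is $129,534.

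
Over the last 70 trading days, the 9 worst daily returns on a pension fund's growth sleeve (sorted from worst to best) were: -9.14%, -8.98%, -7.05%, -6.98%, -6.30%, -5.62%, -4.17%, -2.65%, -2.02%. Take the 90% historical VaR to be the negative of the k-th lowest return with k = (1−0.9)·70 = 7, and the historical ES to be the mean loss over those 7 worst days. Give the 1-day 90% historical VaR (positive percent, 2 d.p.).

4.17%

k = 7; the 7th lowest return is -4.17%, so VaR = 4.17%.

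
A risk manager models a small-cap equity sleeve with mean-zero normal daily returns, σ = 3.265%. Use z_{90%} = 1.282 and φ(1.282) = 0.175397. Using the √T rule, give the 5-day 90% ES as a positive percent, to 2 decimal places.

12.81%

σ_{5d} = 3.265% × √5 = 7.301%.
ES multiplier = φ(z)/(1−α) = 0.175397/0.1 = 1.754.
ES = 7.301% × 1.754 = 12.806%.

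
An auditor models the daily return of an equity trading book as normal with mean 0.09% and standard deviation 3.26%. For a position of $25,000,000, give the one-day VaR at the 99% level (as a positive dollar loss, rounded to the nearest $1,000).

$1,873,000

At 99% one-sided, z = 2.326.
VaR = −μ + z·σ = −(0.09%) + 2.326 × 3.26% = 7.493%.
On $25,000,000: 0.07493 × $25,000,000 = $1,873,250.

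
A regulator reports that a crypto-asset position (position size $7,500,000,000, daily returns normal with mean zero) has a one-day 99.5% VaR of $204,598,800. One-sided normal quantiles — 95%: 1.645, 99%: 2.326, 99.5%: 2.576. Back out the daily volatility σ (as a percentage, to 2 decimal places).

1.06%

VaR as a fraction: $204,598,800 / $7,500,000,000 = 2.728%.
σ = VaR / z = 2.728% / 2.576 = 1.059%.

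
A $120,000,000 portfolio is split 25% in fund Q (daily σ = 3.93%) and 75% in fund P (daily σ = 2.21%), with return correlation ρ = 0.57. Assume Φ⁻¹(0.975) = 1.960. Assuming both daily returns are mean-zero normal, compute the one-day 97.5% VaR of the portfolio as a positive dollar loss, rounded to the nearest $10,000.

σ_p² = 0.25²·3.93² + 0.75²·2.21² + 2·0.57·0.25·0.75·3.93·2.21 = 5.5691 (%²).
σ_p = √5.5691 = 2.360%.
VaR = 1.960 × 2.360% = 4.626%; on $120,000,000 that is $5,551,200.

$5,550,000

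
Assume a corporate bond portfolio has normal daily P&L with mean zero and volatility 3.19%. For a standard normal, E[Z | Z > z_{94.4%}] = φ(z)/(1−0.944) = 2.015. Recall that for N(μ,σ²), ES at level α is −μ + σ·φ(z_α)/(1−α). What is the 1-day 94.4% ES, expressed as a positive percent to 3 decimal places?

6.428%

ES = 3.19% × 2.015 = 6.428%.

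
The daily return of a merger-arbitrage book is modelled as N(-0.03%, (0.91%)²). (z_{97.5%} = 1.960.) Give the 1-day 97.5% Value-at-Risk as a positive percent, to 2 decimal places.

VaR = −μ + z·σ = −(-0.03%) + 1.960 × 0.91% = 1.814%.

1.81%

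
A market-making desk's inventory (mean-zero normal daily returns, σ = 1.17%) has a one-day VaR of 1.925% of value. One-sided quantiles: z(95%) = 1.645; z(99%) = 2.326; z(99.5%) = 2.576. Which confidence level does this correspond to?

95%

Implied z = VaR/σ = 1.925 / 1.17 = 1.645.
This matches z(95%) = 1.645.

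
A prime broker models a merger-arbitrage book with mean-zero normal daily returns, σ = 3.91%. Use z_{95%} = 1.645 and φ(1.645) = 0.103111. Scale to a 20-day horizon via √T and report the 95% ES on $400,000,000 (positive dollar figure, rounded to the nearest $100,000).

$144,200,000

σ_{20d} = 3.91% × √20 = 17.486%.
ES multiplier = φ(z)/(1−α) = 0.103111/0.05 = 2.062.
ES = 17.486% × 2.062 = 36.056%; on $400,000,000: $144,224,000.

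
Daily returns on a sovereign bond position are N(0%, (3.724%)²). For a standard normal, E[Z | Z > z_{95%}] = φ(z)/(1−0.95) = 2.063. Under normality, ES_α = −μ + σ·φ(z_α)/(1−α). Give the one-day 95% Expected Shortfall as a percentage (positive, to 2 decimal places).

ES = 3.724% × 2.063 = 7.683%.

7.68%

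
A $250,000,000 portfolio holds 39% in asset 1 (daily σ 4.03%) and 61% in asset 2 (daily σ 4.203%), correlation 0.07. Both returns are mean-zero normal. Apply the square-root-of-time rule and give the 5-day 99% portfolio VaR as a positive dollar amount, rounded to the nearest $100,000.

$40,300,000

σ_p = √(0.39²·4.03² + 0.61²·4.203² + 2·0.07·0.39·0.61·4.03·4.203) = 3.100%.
σ_{5d} = 3.100% × √5 = 6.932%.
z(99%) = 2.326.
VaR = 2.326 × 6.932% = 16.124%; on $250,000,000 that is $40,310,000.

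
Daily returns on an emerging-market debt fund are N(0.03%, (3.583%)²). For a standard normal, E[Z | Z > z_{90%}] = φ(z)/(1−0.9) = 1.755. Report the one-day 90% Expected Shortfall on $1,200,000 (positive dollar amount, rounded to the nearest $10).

$75,100

ES = −(0.03%) + 3.583% × 1.755 = 6.258%.
On $1,200,000: 0.06258 × $1,200,000 = $75,096.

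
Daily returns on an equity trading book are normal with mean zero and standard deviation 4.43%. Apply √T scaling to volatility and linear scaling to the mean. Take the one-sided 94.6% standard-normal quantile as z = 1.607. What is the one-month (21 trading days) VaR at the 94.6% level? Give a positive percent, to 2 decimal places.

σ_{21d} = 4.43% × √21 = 20.301%.
VaR = 1.607 × 20.301% = 32.624%.

32.62%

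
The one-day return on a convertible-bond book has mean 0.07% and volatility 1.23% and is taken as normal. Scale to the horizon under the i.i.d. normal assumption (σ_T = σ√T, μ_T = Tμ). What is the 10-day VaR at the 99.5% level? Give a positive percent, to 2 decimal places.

9.32%

At 99.5%, z = 2.576.
σ_{10d} = 1.23% × √10 = 3.890%; μ_{10d} = 10 × 0.07% = 0.700%.
VaR = −(0.700%) + 2.576 × 3.890% = 9.321%.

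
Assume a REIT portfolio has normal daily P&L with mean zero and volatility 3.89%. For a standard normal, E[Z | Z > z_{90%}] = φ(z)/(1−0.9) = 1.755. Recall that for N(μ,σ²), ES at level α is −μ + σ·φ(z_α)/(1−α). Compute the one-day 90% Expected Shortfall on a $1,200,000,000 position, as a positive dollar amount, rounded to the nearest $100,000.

ES = 3.89% × 1.755 = 6.827%.
On $1,200,000,000: 0.06827 × $1,200,000,000 = $81,924,000.

$81,900,000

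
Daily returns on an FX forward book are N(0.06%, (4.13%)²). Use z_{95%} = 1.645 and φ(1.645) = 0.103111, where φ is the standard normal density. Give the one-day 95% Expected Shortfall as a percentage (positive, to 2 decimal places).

Tail multiplier: φ(z)/(1−α) = 0.103111 / 0.05 = 2.062.
ES = −(0.06%) + 4.13% × 2.062 = 8.456%.

8.46%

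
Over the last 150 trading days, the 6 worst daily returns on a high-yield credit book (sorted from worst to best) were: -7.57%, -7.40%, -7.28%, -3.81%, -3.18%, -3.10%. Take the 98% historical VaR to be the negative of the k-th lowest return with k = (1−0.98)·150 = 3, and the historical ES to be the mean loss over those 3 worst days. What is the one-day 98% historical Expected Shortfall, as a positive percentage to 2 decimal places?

7.42%

The 3 worst returns sum to -22.25%.
ES = −(-22.25%) / 3 = 7.4166…% ≈ 7.42%.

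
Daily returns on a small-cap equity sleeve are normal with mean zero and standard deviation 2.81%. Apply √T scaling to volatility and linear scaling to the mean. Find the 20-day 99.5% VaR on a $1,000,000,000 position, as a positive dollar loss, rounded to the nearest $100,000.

At 99.5%, z = 2.576.
σ_{20d} = 2.81% × √20 = 12.567%.
VaR = 2.576 × 12.567% = 32.373%.
On $1,000,000,000: 0.32373 × $1,000,000,000 = $323,730,000.

$323,700,000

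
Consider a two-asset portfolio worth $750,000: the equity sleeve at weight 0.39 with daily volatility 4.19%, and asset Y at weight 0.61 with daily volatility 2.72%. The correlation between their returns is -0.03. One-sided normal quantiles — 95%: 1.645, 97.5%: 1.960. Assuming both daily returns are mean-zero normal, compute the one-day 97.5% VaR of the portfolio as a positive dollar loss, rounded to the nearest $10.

$33,720

σ_p² = 0.39²·4.19² + 0.61²·2.72² + 2·-0.03·0.39·0.61·4.19·2.72 = 5.2605 (%²).
σ_p = √5.2605 = 2.294%.
VaR = 1.960 × 2.294% = 4.496%; on $750,000 that is $33,720.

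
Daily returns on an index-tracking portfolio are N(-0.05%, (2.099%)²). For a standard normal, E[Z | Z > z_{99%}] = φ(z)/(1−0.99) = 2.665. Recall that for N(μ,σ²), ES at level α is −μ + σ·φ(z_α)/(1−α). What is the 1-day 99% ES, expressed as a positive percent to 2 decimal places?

5.64%

ES = −(-0.05%) + 2.099% × 2.665 = 5.644%.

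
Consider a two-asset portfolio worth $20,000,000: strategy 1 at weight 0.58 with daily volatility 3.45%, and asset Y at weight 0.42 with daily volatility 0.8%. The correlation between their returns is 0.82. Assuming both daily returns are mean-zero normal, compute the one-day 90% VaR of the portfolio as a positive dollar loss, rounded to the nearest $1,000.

σ_p² = 0.58²·3.45² + 0.42²·0.8² + 2·0.82·0.58·0.42·3.45·0.8 = 5.2195 (%²).
σ_p = √5.2195 = 2.285%.
At 90%, z = 1.282.
VaR = 1.282 × 2.285% = 2.929%; on $20,000,000 that is $585,800.

$586,000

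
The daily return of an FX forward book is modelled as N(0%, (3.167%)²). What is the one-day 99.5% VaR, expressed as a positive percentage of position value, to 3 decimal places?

At 99.5% one-sided, z = 2.576.
VaR = z·σ = 2.576 × 3.167% = 8.158%.

8.158%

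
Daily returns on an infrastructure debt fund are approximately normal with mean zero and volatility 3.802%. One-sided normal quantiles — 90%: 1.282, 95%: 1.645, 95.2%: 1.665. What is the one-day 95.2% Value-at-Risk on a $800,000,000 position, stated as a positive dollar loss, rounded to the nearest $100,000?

VaR = z·σ = 1.665 × 3.802% = 6.330%.
On $800,000,000: 0.06330 × $800,000,000 = $50,640,000.

$50,600,000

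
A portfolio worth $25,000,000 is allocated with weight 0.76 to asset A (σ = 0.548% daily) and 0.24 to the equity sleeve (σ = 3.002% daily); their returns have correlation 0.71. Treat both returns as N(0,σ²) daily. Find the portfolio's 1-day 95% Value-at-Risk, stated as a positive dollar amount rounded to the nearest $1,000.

σ_p² = 0.76²·0.548² + 0.24²·3.002² + 2·0.71·0.76·0.24·0.548·3.002 = 1.1186 (%²).
σ_p = √1.1186 = 1.058%.
At 95%, z = 1.645.
VaR = 1.645 × 1.058% = 1.740%; on $25,000,000 that is $435,000.

$435,000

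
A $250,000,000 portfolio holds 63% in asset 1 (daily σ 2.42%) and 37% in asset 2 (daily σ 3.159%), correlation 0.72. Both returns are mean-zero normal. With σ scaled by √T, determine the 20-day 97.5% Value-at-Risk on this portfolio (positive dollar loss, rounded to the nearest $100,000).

$54,800,000

σ_p = √(0.63²·2.42² + 0.37²·3.159² + 2·0.72·0.63·0.37·2.42·3.159) = 2.501%.
σ_{20d} = 2.501% × √20 = 11.185%.
z(97.5%) = 1.960.
VaR = 1.960 × 11.185% = 21.923%; on $250,000,000 that is $54,807,500.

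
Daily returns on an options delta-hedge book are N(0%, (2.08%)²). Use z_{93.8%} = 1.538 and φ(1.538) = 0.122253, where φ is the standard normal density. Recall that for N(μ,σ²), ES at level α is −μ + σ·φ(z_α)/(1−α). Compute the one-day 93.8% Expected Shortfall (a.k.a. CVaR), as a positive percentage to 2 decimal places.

Tail multiplier: φ(z)/(1−α) = 0.122253 / 0.062 = 1.972.
ES = 2.08% × 1.972 = 4.102%.

4.10%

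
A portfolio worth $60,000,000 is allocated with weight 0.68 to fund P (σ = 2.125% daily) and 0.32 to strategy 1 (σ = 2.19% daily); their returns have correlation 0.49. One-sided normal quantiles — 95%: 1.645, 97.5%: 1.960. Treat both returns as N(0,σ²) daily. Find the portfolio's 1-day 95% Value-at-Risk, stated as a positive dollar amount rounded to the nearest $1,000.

$1,865,000

σ_p² = 0.68²·2.125² + 0.32²·2.19² + 2·0.49·0.68·0.32·2.125·2.19 = 3.5715 (%²).
σ_p = √3.5715 = 1.890%.
VaR = 1.645 × 1.890% = 3.109%; on $60,000,000 that is $1,865,400.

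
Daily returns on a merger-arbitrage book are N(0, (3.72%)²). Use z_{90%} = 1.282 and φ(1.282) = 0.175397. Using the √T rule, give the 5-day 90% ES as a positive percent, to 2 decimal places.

σ_{5d} = 3.72% × √5 = 8.318%.
ES multiplier = φ(z)/(1−α) = 0.175397/0.1 = 1.754.
ES = 8.318% × 1.754 = 14.590%.

14.59%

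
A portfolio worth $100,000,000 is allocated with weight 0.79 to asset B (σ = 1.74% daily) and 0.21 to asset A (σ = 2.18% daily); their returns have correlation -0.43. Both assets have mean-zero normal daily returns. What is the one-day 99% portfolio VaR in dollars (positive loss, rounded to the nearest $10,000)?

$2,900,000

σ_p² = 0.79²·1.74² + 0.21²·2.18² + 2·-0.43·0.79·0.21·1.74·2.18 = 1.5579 (%²).
σ_p = √1.5579 = 1.248%.
At 99%, z = 2.326.
VaR = 2.326 × 1.248% = 2.903%; on $100,000,000 that is $2,903,000.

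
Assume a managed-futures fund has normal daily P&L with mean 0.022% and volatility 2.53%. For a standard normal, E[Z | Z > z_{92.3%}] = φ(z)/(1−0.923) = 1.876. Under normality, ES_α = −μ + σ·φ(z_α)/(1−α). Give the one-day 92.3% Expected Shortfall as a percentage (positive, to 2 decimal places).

4.72%

ES = −(0.022%) + 2.53% × 1.876 = 4.724%.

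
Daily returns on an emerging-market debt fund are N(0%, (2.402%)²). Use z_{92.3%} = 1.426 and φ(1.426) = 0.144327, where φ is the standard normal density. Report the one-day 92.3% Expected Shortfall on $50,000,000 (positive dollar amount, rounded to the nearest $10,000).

Tail multiplier: φ(z)/(1−α) = 0.144327 / 0.077 = 1.874.
ES = 2.402% × 1.874 = 4.501%.
On $50,000,000: 0.04501 × $50,000,000 = $2,250,500.

$2,250,000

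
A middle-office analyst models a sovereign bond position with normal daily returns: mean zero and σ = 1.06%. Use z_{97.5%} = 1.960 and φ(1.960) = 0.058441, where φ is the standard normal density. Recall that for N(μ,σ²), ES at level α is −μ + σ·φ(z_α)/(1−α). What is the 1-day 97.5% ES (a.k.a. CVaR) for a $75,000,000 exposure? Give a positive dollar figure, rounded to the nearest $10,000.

$1,860,000

Tail multiplier: φ(z)/(1−α) = 0.058441 / 0.025 = 2.338.
ES = 1.06% × 2.338 = 2.478%.
On $75,000,000: 0.02478 × $75,000,000 = $1,858,500.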